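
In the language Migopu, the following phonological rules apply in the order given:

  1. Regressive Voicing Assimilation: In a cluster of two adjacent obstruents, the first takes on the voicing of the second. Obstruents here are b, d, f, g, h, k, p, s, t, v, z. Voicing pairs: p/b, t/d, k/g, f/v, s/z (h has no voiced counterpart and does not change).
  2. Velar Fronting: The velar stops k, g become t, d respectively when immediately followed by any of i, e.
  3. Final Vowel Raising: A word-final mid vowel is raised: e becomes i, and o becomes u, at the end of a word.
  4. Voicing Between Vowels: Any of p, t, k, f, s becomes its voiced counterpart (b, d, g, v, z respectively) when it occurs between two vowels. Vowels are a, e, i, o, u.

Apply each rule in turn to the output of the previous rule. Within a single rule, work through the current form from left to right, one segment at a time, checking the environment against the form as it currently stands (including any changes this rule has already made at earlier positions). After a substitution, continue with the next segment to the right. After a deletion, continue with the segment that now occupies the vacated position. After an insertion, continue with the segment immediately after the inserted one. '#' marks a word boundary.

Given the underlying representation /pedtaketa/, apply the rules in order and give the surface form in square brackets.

1 Regressive Voicing Assimilation: [pedtaketa] → [pettaketa]
2 Velar Fronting: [pettaketa] → [pettateta]
3 Final Vowel Raising: no change — [pettateta]
4 Voicing Between Vowels: [pettateta] → [pettadeda]

[pettadeda]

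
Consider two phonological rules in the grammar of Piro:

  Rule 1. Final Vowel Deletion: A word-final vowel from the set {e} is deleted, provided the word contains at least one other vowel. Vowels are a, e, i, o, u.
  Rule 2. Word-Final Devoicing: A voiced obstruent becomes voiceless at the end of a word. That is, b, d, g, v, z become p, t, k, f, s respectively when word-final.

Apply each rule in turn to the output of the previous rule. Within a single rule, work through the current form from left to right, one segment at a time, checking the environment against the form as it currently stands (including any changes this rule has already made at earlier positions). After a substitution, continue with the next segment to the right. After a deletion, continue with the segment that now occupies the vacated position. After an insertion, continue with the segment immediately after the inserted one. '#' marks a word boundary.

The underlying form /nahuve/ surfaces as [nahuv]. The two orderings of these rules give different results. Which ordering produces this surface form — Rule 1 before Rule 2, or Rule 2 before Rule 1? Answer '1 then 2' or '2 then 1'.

Order 1 then 2:
  1 Final Vowel Deletion: [nahuve] → [nahuv]
  2 Word-Final Devoicing: [nahuv] → [nahuf]
  result: [nahuf]
Order 2 then 1:
  2 Word-Final Devoicing: no change — [nahuve]
  1 Final Vowel Deletion: [nahuve] → [nahuv]
  result: [nahuv]

2 then 1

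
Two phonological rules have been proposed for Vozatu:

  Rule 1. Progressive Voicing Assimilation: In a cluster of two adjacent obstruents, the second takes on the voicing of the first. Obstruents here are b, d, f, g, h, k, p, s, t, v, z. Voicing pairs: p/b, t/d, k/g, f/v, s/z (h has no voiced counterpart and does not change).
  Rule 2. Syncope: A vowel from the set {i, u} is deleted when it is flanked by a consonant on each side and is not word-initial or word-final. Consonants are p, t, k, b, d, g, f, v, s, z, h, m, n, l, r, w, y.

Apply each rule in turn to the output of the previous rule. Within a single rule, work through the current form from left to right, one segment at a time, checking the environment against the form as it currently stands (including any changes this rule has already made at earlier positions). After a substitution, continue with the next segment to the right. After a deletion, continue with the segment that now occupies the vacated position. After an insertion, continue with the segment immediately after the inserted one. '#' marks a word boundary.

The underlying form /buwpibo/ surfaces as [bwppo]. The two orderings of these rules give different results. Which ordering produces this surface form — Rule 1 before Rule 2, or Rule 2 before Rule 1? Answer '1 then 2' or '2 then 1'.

Order 1 then 2:
  1 Progressive Voicing Assimilation: no change — [buwpibo]
  2 Syncope: [buwpibo] → [bwpbo]
  result: [bwpbo]
Order 2 then 1:
  2 Syncope: [buwpibo] → [bwpbo]
  1 Progressive Voicing Assimilation: [bwpbo] → [bwppo]
  result: [bwppo]

2 then 1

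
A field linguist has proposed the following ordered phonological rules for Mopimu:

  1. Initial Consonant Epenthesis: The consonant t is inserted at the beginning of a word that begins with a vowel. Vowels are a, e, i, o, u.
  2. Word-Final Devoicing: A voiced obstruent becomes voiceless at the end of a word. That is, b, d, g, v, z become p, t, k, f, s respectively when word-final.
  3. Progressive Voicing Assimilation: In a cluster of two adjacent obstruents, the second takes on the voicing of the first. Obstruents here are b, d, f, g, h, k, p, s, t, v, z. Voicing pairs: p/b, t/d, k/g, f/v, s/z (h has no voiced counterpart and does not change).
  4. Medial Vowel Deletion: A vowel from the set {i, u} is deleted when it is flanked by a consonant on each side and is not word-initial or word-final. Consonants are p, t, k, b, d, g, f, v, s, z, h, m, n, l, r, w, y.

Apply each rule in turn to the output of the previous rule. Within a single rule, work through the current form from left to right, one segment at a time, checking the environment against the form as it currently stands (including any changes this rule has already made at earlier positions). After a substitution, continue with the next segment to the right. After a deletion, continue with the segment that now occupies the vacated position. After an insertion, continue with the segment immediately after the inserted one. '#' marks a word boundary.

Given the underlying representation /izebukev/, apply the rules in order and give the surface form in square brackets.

1 Initial Consonant Epenthesis: [izebukev] → [tizebukev]
2 Word-Final Devoicing: [tizebukev] → [tizebukef]
3 Progressive Voicing Assimilation: no change — [tizebukef]
4 Medial Vowel Deletion: [tizebukef] → [tzebkef]

[tzebkef]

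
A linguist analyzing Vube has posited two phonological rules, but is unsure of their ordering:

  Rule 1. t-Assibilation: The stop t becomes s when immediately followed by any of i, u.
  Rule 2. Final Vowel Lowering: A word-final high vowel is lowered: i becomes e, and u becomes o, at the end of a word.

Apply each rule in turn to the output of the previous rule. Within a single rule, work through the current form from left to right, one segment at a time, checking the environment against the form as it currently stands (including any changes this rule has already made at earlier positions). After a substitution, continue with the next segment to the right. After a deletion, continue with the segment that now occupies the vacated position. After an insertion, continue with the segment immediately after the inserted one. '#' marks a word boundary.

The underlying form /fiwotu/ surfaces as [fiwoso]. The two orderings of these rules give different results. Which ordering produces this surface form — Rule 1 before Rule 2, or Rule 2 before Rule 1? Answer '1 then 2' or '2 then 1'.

1 then 2

Order 1 then 2:
  1 t-Assibilation: [fiwotu] → [fiwosu]
  2 Final Vowel Lowering: [fiwosu] → [fiwoso]
  result: [fiwoso]
Order 2 then 1:
  2 Final Vowel Lowering: [fiwotu] → [fiwoto]
  1 t-Assibilation: no change — [fiwoto]
  result: [fiwoto]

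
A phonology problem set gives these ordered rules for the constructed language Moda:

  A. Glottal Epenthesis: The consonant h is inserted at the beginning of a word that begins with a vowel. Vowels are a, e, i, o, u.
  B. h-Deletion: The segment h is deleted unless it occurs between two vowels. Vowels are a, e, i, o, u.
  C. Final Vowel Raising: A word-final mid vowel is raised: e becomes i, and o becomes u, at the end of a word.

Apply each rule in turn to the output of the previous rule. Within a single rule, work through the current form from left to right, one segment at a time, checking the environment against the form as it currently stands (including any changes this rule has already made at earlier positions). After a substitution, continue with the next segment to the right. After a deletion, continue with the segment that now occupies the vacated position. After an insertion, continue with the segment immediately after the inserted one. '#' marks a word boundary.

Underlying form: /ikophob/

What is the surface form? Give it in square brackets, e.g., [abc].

[ikopob]

A Glottal Epenthesis: [ikophob] → [hikophob]
B h-Deletion: [hikophob] → [ikopob]
C Final Vowel Raising: no change — [ikopob]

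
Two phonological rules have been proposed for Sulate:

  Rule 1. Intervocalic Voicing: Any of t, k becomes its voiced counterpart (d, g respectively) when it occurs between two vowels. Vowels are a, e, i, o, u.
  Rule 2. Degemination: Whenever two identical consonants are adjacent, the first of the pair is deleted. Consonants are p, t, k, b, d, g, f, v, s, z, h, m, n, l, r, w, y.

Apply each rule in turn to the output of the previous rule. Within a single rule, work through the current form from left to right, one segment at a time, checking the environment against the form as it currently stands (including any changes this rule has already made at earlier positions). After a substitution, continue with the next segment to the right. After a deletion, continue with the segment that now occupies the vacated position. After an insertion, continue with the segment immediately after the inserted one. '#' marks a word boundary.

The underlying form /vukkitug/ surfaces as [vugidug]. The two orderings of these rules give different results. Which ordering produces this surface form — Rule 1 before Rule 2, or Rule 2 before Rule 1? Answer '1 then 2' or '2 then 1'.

Order 1 then 2:
  1 Intervocalic Voicing: [vukkitug] → [vukkidug]
  2 Degemination: [vukkidug] → [vukidug]
  result: [vukidug]
Order 2 then 1:
  2 Degemination: [vukkitug] → [vukitug]
  1 Intervocalic Voicing: [vukitug] → [vugidug]
  result: [vugidug]

2 then 1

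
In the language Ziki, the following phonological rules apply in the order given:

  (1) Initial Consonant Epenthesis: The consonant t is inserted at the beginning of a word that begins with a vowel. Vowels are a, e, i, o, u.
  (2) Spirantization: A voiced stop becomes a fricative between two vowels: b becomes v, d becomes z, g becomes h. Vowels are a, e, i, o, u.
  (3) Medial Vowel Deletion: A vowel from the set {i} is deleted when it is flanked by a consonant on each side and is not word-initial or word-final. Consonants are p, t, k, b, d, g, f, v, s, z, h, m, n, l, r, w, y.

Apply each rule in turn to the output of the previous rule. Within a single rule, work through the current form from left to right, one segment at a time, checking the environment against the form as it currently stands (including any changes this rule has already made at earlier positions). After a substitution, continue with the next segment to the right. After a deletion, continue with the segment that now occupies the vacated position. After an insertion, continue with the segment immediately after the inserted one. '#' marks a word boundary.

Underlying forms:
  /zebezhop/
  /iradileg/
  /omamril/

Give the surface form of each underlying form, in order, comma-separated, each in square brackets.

/zebezhop/:
  (1) Initial Consonant Epenthesis: no change — [zebezhop]
  (2) Spirantization: [zebezhop] → [zevezhop]
  (3) Medial Vowel Deletion: no change — [zevezhop]
/iradileg/:
  (1) Initial Consonant Epenthesis: [iradileg] → [tiradileg]
  (2) Spirantization: [tiradileg] → [tirazileg]
  (3) Medial Vowel Deletion: [tirazileg] → [trazleg]
/omamril/:
  (1) Initial Consonant Epenthesis: [omamril] → [tomamril]
  (2) Spirantization: no change — [tomamril]
  (3) Medial Vowel Deletion: [tomamril] → [tomamrl]

[zevezhop], [trazleg], [tomamrl]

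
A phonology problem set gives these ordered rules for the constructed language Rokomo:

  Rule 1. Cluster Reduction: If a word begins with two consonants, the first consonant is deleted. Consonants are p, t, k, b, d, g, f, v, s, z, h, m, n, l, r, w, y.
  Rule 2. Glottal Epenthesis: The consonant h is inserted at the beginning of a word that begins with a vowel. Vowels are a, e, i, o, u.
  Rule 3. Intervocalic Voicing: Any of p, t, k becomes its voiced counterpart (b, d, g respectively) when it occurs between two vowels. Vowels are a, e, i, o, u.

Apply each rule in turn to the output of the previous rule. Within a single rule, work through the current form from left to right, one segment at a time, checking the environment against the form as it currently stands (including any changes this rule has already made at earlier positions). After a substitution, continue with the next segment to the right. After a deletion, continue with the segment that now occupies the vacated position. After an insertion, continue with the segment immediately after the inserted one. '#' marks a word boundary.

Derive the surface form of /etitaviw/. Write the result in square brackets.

[hedidaviw]

Rule 1 Cluster Reduction: no change — [etitaviw]
Rule 2 Glottal Epenthesis: [etitaviw] → [hetitaviw]
Rule 3 Intervocalic Voicing: [hetitaviw] → [hedidaviw]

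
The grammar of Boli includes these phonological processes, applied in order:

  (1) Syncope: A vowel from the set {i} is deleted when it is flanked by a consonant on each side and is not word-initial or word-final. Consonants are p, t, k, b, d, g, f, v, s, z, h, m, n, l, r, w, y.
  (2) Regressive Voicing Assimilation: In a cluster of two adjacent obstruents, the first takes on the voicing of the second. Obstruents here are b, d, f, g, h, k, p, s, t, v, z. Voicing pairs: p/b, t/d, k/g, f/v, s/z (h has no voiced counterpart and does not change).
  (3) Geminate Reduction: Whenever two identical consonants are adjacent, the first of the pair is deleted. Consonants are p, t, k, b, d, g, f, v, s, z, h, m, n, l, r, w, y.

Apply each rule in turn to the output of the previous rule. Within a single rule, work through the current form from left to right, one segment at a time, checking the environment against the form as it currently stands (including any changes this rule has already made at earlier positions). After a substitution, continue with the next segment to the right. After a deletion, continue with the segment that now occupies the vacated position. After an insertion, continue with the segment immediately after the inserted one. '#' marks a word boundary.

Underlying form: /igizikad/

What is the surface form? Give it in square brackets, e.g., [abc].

(1) Syncope: [igizikad] → [igzkad]
(2) Regressive Voicing Assimilation: [igzkad] → [igskad]
(3) Geminate Reduction: no change — [igskad]

[igskad]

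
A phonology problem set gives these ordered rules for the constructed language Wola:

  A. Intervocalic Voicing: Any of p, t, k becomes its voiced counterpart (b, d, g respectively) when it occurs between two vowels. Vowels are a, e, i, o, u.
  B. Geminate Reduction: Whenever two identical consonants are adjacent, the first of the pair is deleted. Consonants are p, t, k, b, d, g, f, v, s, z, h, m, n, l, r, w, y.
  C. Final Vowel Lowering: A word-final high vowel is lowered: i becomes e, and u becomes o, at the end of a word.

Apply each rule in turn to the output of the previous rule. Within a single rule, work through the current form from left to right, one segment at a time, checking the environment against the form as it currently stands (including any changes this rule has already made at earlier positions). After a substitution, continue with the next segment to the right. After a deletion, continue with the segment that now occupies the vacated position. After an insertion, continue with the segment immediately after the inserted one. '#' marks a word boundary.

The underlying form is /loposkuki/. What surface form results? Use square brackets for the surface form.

[loboskuge]

A Intervocalic Voicing: [loposkuki] → [loboskugi]
B Geminate Reduction: no change — [loboskugi]
C Final Vowel Lowering: [loboskugi] → [loboskuge]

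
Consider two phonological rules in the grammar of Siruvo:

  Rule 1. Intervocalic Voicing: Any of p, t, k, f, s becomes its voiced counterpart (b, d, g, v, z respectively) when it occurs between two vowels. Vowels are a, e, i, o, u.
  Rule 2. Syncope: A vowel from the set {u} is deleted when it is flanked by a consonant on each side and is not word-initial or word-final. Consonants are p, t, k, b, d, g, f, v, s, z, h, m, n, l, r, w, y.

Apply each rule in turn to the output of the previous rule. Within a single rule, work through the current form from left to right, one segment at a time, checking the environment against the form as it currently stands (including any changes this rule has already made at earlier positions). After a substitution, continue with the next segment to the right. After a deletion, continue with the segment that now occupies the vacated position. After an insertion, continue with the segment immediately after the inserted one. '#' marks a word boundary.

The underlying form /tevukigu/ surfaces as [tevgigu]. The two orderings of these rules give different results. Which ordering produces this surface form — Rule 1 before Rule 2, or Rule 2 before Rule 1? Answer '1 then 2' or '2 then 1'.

1 then 2

Order 1 then 2:
  1 Intervocalic Voicing: [tevukigu] → [tevugigu]
  2 Syncope: [tevugigu] → [tevgigu]
  result: [tevgigu]
Order 2 then 1:
  2 Syncope: [tevukigu] → [tevkigu]
  1 Intervocalic Voicing: no change — [tevkigu]
  result: [tevkigu]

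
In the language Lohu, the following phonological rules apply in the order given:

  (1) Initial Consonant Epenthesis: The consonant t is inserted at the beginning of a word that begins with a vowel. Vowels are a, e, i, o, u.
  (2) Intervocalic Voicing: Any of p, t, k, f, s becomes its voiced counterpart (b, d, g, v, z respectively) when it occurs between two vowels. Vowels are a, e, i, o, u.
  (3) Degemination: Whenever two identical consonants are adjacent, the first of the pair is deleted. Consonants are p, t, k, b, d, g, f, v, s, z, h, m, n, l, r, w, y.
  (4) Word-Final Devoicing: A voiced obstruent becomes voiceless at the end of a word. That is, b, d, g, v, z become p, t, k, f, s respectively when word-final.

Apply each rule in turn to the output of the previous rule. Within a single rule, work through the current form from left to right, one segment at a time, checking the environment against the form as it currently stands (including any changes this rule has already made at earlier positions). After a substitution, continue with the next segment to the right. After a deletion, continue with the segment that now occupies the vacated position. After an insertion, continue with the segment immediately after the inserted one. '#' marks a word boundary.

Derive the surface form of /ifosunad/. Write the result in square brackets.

(1) Initial Consonant Epenthesis: [ifosunad] → [tifosunad]
(2) Intervocalic Voicing: [tifosunad] → [tivozunad]
(3) Degemination: no change — [tivozunad]
(4) Word-Final Devoicing: [tivozunad] → [tivozunat]

[tivozunat]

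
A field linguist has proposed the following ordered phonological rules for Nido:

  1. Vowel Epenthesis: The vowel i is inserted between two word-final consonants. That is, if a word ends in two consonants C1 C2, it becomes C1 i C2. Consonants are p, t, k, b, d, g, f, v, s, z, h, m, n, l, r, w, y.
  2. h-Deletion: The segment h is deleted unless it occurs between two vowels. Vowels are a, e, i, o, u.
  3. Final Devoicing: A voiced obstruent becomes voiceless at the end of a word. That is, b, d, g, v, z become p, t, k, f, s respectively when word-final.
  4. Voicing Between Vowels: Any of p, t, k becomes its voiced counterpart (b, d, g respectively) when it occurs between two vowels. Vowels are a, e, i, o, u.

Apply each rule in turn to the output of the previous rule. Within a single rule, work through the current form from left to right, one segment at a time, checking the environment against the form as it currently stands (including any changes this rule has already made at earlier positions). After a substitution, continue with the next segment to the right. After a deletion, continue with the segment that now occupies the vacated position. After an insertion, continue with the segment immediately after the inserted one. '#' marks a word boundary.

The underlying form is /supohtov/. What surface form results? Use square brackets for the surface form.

[subodof]

1 Vowel Epenthesis: no change — [supohtov]
2 h-Deletion: [supohtov] → [supotov]
3 Final Devoicing: [supotov] → [supotof]
4 Voicing Between Vowels: [supotof] → [subodof]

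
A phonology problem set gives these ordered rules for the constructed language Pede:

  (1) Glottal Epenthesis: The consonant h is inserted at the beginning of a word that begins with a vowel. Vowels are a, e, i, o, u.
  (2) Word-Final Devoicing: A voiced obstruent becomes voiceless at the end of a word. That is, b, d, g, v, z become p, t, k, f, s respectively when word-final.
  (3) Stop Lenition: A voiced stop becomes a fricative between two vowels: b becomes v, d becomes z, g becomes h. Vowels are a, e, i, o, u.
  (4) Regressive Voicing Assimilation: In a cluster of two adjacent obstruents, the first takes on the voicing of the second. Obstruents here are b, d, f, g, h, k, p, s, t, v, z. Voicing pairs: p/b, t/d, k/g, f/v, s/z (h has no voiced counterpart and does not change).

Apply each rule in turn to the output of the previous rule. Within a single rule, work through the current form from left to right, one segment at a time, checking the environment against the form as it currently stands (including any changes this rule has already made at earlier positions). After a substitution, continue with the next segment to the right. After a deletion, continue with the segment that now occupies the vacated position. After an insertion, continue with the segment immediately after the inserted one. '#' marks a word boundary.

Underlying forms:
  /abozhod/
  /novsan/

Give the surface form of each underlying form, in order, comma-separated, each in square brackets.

[havoshot], [nofsan]

/abozhod/:
  (1) Glottal Epenthesis: [abozhod] → [habozhod]
  (2) Word-Final Devoicing: [habozhod] → [habozhot]
  (3) Stop Lenition: [habozhot] → [havozhot]
  (4) Regressive Voicing Assimilation: [havozhot] → [havoshot]
/novsan/:
  (1) Glottal Epenthesis: no change — [novsan]
  (2) Word-Final Devoicing: no change — [novsan]
  (3) Stop Lenition: no change — [novsan]
  (4) Regressive Voicing Assimilation: [novsan] → [nofsan]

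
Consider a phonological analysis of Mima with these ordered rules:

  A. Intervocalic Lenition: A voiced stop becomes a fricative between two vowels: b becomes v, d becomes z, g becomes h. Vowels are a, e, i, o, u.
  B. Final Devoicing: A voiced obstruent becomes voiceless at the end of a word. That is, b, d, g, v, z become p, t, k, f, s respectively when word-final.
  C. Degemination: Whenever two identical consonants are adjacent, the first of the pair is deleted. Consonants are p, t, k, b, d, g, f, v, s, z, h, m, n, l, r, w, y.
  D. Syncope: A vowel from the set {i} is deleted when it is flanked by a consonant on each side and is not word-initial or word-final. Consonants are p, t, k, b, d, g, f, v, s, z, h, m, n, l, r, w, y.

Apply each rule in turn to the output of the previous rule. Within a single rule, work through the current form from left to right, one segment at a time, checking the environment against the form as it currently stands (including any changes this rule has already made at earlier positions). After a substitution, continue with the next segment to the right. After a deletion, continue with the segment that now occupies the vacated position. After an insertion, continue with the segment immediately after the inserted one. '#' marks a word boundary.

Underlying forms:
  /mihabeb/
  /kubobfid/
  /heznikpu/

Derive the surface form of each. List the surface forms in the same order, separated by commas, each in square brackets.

/mihabeb/:
  A Intervocalic Lenition: [mihabeb] → [mihaveb]
  B Final Devoicing: [mihaveb] → [mihavep]
  C Degemination: no change — [mihavep]
  D Syncope: [mihavep] → [mhavep]
/kubobfid/:
  A Intervocalic Lenition: [kubobfid] → [kuvobfid]
  B Final Devoicing: [kuvobfid] → [kuvobfit]
  C Degemination: no change — [kuvobfit]
  D Syncope: [kuvobfit] → [kuvobft]
/heznikpu/:
  A Intervocalic Lenition: no change — [heznikpu]
  B Final Devoicing: no change — [heznikpu]
  C Degemination: no change — [heznikpu]
  D Syncope: [heznikpu] → [heznkpu]

[mhavep], [kuvobft], [heznkpu]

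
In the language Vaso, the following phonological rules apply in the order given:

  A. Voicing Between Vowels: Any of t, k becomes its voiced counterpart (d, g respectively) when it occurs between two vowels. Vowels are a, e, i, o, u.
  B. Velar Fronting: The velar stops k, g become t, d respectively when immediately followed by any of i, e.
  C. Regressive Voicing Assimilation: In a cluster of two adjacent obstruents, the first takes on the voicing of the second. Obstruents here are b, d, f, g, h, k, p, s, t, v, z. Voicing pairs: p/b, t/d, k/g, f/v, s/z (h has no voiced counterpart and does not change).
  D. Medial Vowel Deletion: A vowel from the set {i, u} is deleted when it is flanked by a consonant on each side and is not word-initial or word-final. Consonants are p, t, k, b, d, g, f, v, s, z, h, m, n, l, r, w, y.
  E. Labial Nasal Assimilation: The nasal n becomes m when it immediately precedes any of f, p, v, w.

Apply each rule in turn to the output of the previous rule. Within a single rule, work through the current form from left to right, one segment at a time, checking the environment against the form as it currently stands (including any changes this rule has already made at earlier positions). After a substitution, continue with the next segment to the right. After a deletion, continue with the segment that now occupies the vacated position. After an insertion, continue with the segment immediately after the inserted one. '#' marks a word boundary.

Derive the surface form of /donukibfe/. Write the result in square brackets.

A Voicing Between Vowels: [donukibfe] → [donugibfe]
B Velar Fronting: [donugibfe] → [donudibfe]
C Regressive Voicing Assimilation: [donudibfe] → [donudipfe]
D Medial Vowel Deletion: [donudipfe] → [dondpfe]
E Labial Nasal Assimilation: no change — [dondpfe]

[dondpfe]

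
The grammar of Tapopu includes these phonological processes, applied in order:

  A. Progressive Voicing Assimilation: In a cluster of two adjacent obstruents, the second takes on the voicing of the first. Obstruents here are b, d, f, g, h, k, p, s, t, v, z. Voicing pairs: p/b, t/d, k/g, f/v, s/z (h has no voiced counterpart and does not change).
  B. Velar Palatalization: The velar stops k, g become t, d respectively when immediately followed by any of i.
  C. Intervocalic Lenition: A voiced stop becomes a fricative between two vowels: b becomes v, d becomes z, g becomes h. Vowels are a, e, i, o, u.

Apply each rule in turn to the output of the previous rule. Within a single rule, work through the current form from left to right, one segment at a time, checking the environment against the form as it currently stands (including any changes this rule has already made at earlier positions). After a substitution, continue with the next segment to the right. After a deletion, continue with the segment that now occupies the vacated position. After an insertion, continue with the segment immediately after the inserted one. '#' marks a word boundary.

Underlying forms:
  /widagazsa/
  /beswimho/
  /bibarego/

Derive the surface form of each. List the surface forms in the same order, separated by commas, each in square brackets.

[wizahazza], [beswimho], [bivareho]

/widagazsa/:
  A Progressive Voicing Assimilation: [widagazsa] → [widagazza]
  B Velar Palatalization: no change — [widagazza]
  C Intervocalic Lenition: [widagazza] → [wizahazza]
/beswimho/:
  A Progressive Voicing Assimilation: no change — [beswimho]
  B Velar Palatalization: no change — [beswimho]
  C Intervocalic Lenition: no change — [beswimho]
/bibarego/:
  A Progressive Voicing Assimilation: no change — [bibarego]
  B Velar Palatalization: no change — [bibarego]
  C Intervocalic Lenition: [bibarego] → [bivareho]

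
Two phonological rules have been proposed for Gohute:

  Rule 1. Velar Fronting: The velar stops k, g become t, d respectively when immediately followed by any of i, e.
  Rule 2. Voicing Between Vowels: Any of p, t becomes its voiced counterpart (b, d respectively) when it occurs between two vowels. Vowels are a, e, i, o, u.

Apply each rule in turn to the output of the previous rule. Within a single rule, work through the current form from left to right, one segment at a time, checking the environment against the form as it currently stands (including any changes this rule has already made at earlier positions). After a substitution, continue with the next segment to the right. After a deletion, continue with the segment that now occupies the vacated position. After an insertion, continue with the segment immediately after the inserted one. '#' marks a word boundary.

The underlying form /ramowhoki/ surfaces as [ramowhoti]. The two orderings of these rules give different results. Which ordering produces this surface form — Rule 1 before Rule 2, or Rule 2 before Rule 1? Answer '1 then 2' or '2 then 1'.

2 then 1

Order 1 then 2:
  1 Velar Fronting: [ramowhoki] → [ramowhoti]
  2 Voicing Between Vowels: [ramowhoti] → [ramowhodi]
  result: [ramowhodi]
Order 2 then 1:
  2 Voicing Between Vowels: no change — [ramowhoki]
  1 Velar Fronting: [ramowhoki] → [ramowhoti]
  result: [ramowhoti]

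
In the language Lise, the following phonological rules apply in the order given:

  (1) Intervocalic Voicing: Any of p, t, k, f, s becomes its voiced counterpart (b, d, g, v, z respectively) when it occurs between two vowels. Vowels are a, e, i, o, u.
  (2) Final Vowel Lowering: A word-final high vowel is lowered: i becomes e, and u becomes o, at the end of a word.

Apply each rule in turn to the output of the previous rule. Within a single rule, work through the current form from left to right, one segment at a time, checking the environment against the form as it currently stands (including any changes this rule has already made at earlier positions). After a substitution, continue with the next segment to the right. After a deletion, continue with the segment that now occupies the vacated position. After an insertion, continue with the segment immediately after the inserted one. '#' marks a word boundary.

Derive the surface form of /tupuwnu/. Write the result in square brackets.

(1) Intervocalic Voicing: [tupuwnu] → [tubuwnu]
(2) Final Vowel Lowering: [tubuwnu] → [tubuwno]

[tubuwno]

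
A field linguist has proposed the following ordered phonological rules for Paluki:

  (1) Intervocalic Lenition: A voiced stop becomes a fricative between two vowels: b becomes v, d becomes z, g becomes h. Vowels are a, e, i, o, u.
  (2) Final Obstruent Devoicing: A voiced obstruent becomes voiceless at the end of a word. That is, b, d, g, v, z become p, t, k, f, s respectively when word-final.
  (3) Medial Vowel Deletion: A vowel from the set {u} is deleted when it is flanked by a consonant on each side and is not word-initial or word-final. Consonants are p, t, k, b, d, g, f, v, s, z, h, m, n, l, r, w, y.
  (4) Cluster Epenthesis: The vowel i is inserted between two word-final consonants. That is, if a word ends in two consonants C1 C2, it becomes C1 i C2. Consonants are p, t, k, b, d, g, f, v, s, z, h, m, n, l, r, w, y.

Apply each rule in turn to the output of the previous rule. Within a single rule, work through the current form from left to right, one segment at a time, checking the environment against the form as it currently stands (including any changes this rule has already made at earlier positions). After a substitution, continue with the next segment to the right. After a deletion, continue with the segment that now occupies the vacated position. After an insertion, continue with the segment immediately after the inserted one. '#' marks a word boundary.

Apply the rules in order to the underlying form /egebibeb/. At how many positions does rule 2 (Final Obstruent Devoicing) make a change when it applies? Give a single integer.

(1) Intervocalic Lenition: [egebibeb] → [eheviveb]
(2) Final Obstruent Devoicing: [eheviveb] → [ehevivep]
(3) Medial Vowel Deletion: no change — [ehevivep]
(4) Cluster Epenthesis: no change — [ehevivep]
Rule 2 changed 1 position(s).

1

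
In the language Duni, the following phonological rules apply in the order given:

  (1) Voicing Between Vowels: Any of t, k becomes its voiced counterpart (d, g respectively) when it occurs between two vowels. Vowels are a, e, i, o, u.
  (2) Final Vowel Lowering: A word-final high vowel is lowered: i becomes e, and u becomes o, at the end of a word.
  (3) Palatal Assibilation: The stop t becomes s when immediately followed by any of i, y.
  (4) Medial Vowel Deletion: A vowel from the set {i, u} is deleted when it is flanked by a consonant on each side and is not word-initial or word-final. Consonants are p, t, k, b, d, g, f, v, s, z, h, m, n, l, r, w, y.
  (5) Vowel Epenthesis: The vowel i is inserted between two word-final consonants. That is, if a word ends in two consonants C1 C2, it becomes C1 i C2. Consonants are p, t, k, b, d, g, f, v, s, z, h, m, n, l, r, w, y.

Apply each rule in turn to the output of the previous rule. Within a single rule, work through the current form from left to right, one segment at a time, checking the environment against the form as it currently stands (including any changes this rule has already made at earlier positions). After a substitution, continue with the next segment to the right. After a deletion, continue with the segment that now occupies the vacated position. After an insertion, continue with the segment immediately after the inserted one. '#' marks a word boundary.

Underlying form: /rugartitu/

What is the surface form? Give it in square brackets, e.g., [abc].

[rgarsdo]

(1) Voicing Between Vowels: [rugartitu] → [rugartidu]
(2) Final Vowel Lowering: [rugartidu] → [rugartido]
(3) Palatal Assibilation: [rugartido] → [rugarsido]
(4) Medial Vowel Deletion: [rugarsido] → [rgarsdo]
(5) Vowel Epenthesis: no change — [rgarsdo]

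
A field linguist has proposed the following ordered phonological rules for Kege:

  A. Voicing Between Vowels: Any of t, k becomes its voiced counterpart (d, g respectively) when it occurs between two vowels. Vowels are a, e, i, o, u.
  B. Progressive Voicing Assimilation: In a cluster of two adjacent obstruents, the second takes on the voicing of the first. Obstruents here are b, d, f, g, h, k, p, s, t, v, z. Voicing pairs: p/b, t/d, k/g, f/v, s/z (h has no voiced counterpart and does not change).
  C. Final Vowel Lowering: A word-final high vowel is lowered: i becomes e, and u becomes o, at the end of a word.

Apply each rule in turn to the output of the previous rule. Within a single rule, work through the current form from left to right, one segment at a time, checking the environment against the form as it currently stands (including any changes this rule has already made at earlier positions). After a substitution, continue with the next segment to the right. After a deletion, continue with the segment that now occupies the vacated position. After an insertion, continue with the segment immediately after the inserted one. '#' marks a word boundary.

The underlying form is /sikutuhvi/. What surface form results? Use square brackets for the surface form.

[siguduhfe]

A Voicing Between Vowels: [sikutuhvi] → [siguduhvi]
B Progressive Voicing Assimilation: [siguduhvi] → [siguduhfi]
C Final Vowel Lowering: [siguduhfi] → [siguduhfe]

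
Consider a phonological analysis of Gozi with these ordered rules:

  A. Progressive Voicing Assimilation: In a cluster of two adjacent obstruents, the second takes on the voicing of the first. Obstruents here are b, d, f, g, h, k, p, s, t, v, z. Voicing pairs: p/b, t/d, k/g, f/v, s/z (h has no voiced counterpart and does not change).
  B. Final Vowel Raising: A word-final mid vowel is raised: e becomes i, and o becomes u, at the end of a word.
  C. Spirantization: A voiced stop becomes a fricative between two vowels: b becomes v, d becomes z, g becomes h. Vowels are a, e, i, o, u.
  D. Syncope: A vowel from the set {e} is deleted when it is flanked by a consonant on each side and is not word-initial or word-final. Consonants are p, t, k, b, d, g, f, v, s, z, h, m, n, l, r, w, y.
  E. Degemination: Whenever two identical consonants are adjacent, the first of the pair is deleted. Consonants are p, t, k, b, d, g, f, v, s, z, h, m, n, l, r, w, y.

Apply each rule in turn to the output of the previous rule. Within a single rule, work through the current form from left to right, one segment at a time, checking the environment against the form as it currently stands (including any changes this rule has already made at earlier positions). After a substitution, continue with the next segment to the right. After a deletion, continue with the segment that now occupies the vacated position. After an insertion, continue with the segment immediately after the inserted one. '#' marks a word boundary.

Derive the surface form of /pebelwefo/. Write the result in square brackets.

[pvlwfu]

A Progressive Voicing Assimilation: no change — [pebelwefo]
B Final Vowel Raising: [pebelwefo] → [pebelwefu]
C Spirantization: [pebelwefu] → [pevelwefu]
D Syncope: [pevelwefu] → [pvlwfu]
E Degemination: no change — [pvlwfu]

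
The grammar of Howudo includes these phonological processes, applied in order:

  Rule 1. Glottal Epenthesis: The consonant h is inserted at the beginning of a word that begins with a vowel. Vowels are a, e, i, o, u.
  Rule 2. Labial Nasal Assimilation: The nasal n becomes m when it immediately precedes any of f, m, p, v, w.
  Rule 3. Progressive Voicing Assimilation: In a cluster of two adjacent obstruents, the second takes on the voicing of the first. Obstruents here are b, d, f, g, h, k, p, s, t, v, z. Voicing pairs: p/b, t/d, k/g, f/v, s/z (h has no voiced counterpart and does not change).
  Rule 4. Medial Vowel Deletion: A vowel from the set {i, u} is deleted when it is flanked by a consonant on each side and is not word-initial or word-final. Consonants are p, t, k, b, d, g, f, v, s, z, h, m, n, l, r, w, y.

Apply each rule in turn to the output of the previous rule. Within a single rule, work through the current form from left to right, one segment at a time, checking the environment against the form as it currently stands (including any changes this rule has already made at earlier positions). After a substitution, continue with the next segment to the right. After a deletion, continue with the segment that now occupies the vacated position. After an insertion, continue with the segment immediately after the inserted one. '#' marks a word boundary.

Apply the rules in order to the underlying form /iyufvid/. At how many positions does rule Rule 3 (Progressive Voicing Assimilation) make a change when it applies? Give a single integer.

Rule 1 Glottal Epenthesis: [iyufvid] → [hiyufvid]
Rule 2 Labial Nasal Assimilation: no change — [hiyufvid]
Rule 3 Progressive Voicing Assimilation: [hiyufvid] → [hiyuffid]
Rule 4 Medial Vowel Deletion: [hiyuffid] → [hyffd]
Rule Rule 3 changed 1 position(s).

1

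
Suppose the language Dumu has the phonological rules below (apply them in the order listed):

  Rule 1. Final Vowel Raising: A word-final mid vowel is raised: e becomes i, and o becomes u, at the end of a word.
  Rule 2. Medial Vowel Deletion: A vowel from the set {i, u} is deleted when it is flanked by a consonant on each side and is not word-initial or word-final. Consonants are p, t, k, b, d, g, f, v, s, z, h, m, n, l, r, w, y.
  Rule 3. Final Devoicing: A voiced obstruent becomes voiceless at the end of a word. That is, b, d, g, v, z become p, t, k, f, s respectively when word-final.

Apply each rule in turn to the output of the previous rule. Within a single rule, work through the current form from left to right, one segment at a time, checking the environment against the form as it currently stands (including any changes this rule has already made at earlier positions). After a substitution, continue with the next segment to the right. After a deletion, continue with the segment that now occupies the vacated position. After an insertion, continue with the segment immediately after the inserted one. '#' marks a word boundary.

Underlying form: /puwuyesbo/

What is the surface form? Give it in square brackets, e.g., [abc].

Rule 1 Final Vowel Raising: [puwuyesbo] → [puwuyesbu]
Rule 2 Medial Vowel Deletion: [puwuyesbu] → [pwyesbu]
Rule 3 Final Devoicing: no change — [pwyesbu]

[pwyesbu]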